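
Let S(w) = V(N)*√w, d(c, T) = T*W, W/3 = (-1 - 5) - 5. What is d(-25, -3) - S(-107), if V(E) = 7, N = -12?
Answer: 99 - 7*I*√107 ≈ 99.0 - 72.409*I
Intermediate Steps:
W = -33 (W = 3*((-1 - 5) - 5) = 3*(-6 - 5) = 3*(-11) = -33)
d(c, T) = -33*T (d(c, T) = T*(-33) = -33*T)
S(w) = 7*√w
d(-25, -3) - S(-107) = -33*(-3) - 7*√(-107) = 99 - 7*I*√107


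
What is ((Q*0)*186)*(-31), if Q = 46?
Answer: 0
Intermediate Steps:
((Q*0)*186)*(-31) = ((46*0)*186)*(-31) = (0*186)*(-31) = 0*(-31) = 0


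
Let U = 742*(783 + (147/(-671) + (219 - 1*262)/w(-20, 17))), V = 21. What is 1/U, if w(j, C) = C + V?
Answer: 12749/7394213645 ≈ 1.7242e-6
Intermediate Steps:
w(j, C) = 21 + C (w(j, C) = C + 21 = 21 + C)
U = 7394213645/12749 (U = 742*(783 + (147/(-671) + (219 - 1*262)/(21 + 17))) = 742*(783 + (147*(-1/671) + (219 - 262)/38)) = 742*(783 + (-147/671 - 43*1/38)) = 742*(783 + (-147/671 - 43/38)) = 742*(783 - 34439/25498) = 742*(19930495/25498) = 7394213645/12749 ≈ 5.7998e+5)
1/U = 1/(7394213645/12749) = 12749/7394213645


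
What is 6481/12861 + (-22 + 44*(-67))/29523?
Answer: 51047131/126565101 ≈ 0.40333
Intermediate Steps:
6481/12861 + (-22 + 44*(-67))/29523 = 6481*(1/12861) + (-22 - 2948)*(1/29523) = 6481/12861 - 2970*1/29523 = 6481/12861 - 990/9841 = 51047131/126565101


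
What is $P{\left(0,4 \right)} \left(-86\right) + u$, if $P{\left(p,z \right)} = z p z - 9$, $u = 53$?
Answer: $827$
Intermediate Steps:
$P{\left(p,z \right)} = -9 + p z^{2}$ ($P{\left(p,z \right)} = p z z - 9 = p z^{2} - 9 = -9 + p z^{2}$)
$P{\left(0,4 \right)} \left(-86\right) + u = \left(-9 + 0 \cdot 4^{2}\right) \left(-86\right) + 53 = \left(-9 + 0 \cdot 16\right) \left(-86\right) + 53 = \left(-9 + 0\right) \left(-86\right) + 53 = \left(-9\right) \left(-86\right) + 53 = 774 + 53 = 827$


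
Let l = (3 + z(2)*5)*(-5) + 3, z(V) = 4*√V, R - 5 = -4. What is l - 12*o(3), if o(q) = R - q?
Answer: 12 - 100*√2 ≈ -129.42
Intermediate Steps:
R = 1 (R = 5 - 4 = 1)
o(q) = 1 - q
l = -12 - 100*√2 (l = (3 + (4*√2)*5)*(-5) + 3 = (3 + 20*√2)*(-5) + 3 = (-15 - 100*√2) + 3 = -12 - 100*√2 ≈ -153.42)
l - 12*o(3) = (-12 - 100*√2) - 12*(1 - 1*3) = (-12 - 100*√2) - 12*(1 - 3) = (-12 - 100*√2) - 12*(-2) = (-12 - 100*√2) + 24 = 12 - 100*√2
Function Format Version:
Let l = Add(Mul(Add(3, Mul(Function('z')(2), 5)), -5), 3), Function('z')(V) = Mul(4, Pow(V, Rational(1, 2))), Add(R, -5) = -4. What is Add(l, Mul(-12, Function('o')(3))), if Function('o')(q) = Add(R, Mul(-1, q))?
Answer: Add(12, Mul(-100, Pow(2, Rational(1, 2)))) ≈ -129.42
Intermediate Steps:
R = 1 (R = Add(5, -4) = 1)
Function('o')(q) = Add(1, Mul(-1, q))
l = Add(-12, Mul(-100, Pow(2, Rational(1, 2)))) (l = Add(Mul(Add(3, Mul(Mul(4, Pow(2, Rational(1, 2))), 5)), -5), 3) = Add(Mul(Add(3, Mul(20, Pow(2, Rational(1, 2)))), -5), 3) = Add(Add(-15, Mul(-100, Pow(2, Rational(1, 2)))), 3) = Add(-12, Mul(-100, Pow(2, Rational(1, 2)))) ≈ -153.42)
Add(l, Mul(-12, Function('o')(3))) = Add(Add(-12, Mul(-100, Pow(2, Rational(1, 2)))), Mul(-12, Add(1, Mul(-1, 3)))) = Add(Add(-12, Mul(-100, Pow(2, Rational(1, 2)))), Mul(-12, Add(1, -3))) = Add(Add(-12, Mul(-100, Pow(2, Rational(1, 2)))), Mul(-12, -2)) = Add(Add(-12, Mul(-100, Pow(2, Rational(1, 2)))), 24) = Add(12, Mul(-100, Pow(2, Rational(1, 2))))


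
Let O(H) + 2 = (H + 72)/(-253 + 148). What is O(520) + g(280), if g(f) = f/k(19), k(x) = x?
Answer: 14162/1995 ≈ 7.0987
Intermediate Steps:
O(H) = -94/35 - H/105 (O(H) = -2 + (H + 72)/(-253 + 148) = -2 + (72 + H)/(-105) = -2 + (72 + H)*(-1/105) = -2 + (-24/35 - H/105) = -94/35 - H/105)
g(f) = f/19
O(520) + g(280) = (-94/35 - 1/105*520) + (1/19)*280 = (-94/35 - 104/21) + 280/19 = -802/105 + 280/19 = 14162/1995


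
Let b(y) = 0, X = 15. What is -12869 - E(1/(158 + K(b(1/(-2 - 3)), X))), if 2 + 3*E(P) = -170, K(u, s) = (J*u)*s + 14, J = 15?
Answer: -38435/3 ≈ -12812.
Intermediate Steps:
K(u, s) = 14 + 15*s*u (K(u, s) = (15*u)*s + 14 = 15*s*u + 14 = 14 + 15*s*u)
E(P) = -172/3 (E(P) = -⅔ + (⅓)*(-170) = -⅔ - 170/3 = -172/3)
-12869 - E(1/(158 + K(b(1/(-2 - 3)), X))) = -12869 - 1*(-172/3) = -12869 + 172/3 = -38435/3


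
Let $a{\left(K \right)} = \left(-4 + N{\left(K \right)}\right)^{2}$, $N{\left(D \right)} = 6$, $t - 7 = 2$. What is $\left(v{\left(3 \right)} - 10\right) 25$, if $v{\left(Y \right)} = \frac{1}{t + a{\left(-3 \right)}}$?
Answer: $- \frac{3225}{13} \approx -248.08$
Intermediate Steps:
$t = 9$ ($t = 7 + 2 = 9$)
$a{\left(K \right)} = 4$ ($a{\left(K \right)} = \left(-4 + 6\right)^{2} = 2^{2} = 4$)
$v{\left(Y \right)} = \frac{1}{13}$ ($v{\left(Y \right)} = \frac{1}{9 + 4} = \frac{1}{13}$)
$\left(v{\left(3 \right)} - 10\right) 25 = \left(\frac{1}{13} - 10\right) 25 = \left(- \frac{129}{13}\right) 25 = - \frac{3225}{13}$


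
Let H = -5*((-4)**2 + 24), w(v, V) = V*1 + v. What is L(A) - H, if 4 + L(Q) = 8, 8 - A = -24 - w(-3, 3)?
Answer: 204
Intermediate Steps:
w(v, V) = V + v
H = -200 (H = -5*(16 + 24) = -5*40 = -200)
A = 32 (A = 8 - (-24 - (3 - 3)) = 8 - (-24 - 1*0) = 8 - (-24 + 0) = 8 - 1*(-24) = 8 + 24 = 32)
L(Q) = 4 (L(Q) = -4 + 8 = 4)
L(A) - H = 4 - 1*(-200) = 4 + 200 = 204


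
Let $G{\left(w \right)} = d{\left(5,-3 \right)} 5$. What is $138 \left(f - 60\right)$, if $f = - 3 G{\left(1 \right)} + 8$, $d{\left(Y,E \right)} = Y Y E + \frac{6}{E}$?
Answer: $152214$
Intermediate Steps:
$d{\left(Y,E \right)} = \frac{6}{E} + E Y^{2}$ ($d{\left(Y,E \right)} = Y^{2} E + \frac{6}{E} = E Y^{2} + \frac{6}{E} = \frac{6}{E} + E Y^{2}$)
$G{\left(w \right)} = -385$ ($G{\left(w \right)} = \left(\frac{6}{-3} - 3 \cdot 5^{2}\right) 5 = \left(6 \left(- \frac{1}{3}\right) - 75\right) 5 = \left(-2 - 75\right) 5 = \left(-77\right) 5 = -385$)
$f = 1163$ ($f = \left(-3\right) \left(-385\right) + 8 = 1155 + 8 = 1163$)
$138 \left(f - 60\right) = 138 \left(1163 - 60\right) = 138 \cdot 1103 = 152214$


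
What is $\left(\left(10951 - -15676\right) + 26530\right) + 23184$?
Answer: $76341$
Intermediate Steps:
$\left(\left(10951 - -15676\right) + 26530\right) + 23184 = \left(\left(10951 + 15676\right) + 26530\right) + 23184 = \left(26627 + 26530\right) + 23184 = 53157 + 23184 = 76341$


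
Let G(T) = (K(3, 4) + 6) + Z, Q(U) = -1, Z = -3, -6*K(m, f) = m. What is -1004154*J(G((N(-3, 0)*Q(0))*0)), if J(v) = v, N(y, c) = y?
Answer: -2510385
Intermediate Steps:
K(m, f) = -m/6
G(T) = 5/2 (G(T) = (-1/6*3 + 6) - 3 = (-1/2 + 6) - 3 = 11/2 - 3 = 5/2)
-1004154*J(G((N(-3, 0)*Q(0))*0)) = -1004154*5/2 = -2510385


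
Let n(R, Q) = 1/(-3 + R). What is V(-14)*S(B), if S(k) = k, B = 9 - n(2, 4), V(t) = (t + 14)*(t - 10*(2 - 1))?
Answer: 0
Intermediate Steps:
V(t) = (-10 + t)*(14 + t) (V(t) = (14 + t)*(t - 10) = (14 + t)*(-10 + t) = (-10 + t)*(14 + t))
B = 10 (B = 9 - 1/(-3 + 2) = 9 - 1/(-1) = 9 - 1*(-1) = 9 + 1 = 10)
V(-14)*S(B) = (-140 + (-14)² + 4*(-14))*10 = (-140 + 196 - 56)*10 = 0*10 = 0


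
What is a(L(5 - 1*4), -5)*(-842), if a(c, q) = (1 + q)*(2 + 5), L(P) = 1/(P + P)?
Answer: 23576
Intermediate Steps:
L(P) = 1/(2*P)
a(c, q) = 7 + 7*q (a(c, q) = (1 + q)*7 = 7 + 7*q)
a(L(5 - 1*4), -5)*(-842) = (7 + 7*(-5))*(-842) = (7 - 35)*(-842) = -28*(-842) = 23576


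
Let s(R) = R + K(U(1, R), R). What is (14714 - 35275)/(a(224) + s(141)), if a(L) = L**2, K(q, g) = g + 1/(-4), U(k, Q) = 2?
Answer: -82244/201831 ≈ -0.40749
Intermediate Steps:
K(q, g) = -1/4 + g (K(q, g) = g - 1/4 = -1/4 + g)
s(R) = -1/4 + 2*R (s(R) = R + (-1/4 + R) = -1/4 + 2*R)
(14714 - 35275)/(a(224) + s(141)) = (14714 - 35275)/(224**2 + (-1/4 + 2*141)) = -20561/(50176 + (-1/4 + 282)) = -20561/(50176 + 1127/4) = -20561/201831/4 = -20561*4/201831 = -82244/201831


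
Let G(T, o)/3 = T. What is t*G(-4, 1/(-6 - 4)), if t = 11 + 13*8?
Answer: -1380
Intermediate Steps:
G(T, o) = 3*T
t = 115 (t = 11 + 104 = 115)
t*G(-4, 1/(-6 - 4)) = 115*(3*(-4)) = 115*(-12) = -1380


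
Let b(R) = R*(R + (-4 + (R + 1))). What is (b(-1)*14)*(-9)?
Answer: -630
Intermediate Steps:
b(R) = R*(-3 + 2*R) (b(R) = R*(R + (-4 + (1 + R))) = R*(R + (-3 + R)) = R*(-3 + 2*R))
(b(-1)*14)*(-9) = (-(-3 + 2*(-1))*14)*(-9) = (-(-3 - 2)*14)*(-9) = (-1*(-5)*14)*(-9) = (5*14)*(-9) = 70*(-9) = -630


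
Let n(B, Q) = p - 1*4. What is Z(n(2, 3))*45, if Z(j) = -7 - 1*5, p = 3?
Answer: -540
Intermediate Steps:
n(B, Q) = -1 (n(B, Q) = 3 - 1*4 = 3 - 4 = -1)
Z(j) = -12 (Z(j) = -7 - 5 = -12)
Z(n(2, 3))*45 = -12*45 = -540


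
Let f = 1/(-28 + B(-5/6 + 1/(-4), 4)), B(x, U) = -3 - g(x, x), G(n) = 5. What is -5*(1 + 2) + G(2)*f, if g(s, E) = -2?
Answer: -440/29 ≈ -15.172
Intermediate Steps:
B(x, U) = -1 (B(x, U) = -3 - 1*(-2) = -3 + 2 = -1)
f = -1/29 (f = 1/(-28 - 1) = 1/(-29) = -1/29 ≈ -0.034483)
-5*(1 + 2) + G(2)*f = -5*(1 + 2) + 5*(-1/29) = -5*3 - 5/29 = -15 - 5/29 = -440/29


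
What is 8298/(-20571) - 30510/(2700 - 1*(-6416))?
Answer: -117210963/31254206 ≈ -3.7502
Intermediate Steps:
8298/(-20571) - 30510/(2700 - 1*(-6416)) = 8298*(-1/20571) - 30510/(2700 + 6416) = -2766/6857 - 30510/9116 = -2766/6857 - 30510*1/9116 = -2766/6857 - 15255/4558 = -117210963/31254206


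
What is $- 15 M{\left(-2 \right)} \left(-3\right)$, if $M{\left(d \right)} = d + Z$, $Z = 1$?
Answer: $-45$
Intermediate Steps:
$M{\left(d \right)} = 1 + d$ ($M{\left(d \right)} = d + 1 = 1 + d$)
$- 15 M{\left(-2 \right)} \left(-3\right) = - 15 \left(1 - 2\right) \left(-3\right) = \left(-15\right) \left(-1\right) \left(-3\right) = 15 \left(-3\right) = -45$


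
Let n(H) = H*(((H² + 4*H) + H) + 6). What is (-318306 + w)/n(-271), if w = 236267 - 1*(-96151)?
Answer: -3528/4884233 ≈ -0.00072232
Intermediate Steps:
w = 332418 (w = 236267 + 96151 = 332418)
n(H) = H*(6 + H² + 5*H) (n(H) = H*((H² + 5*H) + 6) = H*(6 + H² + 5*H))
(-318306 + w)/n(-271) = (-318306 + 332418)/((-271*(6 + (-271)² + 5*(-271)))) = 14112/((-271*(6 + 73441 - 1355))) = 14112/((-271*72092)) = 14112/(-19536932) = 14112*(-1/19536932) = -3528/4884233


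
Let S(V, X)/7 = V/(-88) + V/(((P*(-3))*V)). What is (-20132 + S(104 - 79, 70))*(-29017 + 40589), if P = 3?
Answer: -4193991305/18 ≈ -2.3300e+8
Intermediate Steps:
S(V, X) = -7/9 - 7*V/88 (S(V, X) = 7*(V/(-88) + V/(((3*(-3))*V))) = 7*(V*(-1/88) + V/((-9*V))) = 7*(-V/88 + V*(-1/(9*V))) = 7*(-V/88 - 1/9) = 7*(-1/9 - V/88) = -7/9 - 7*V/88)
(-20132 + S(104 - 79, 70))*(-29017 + 40589) = (-20132 + (-7/9 - 7*(104 - 79)/88))*(-29017 + 40589) = (-20132 + (-7/9 - 7/88*25))*11572 = (-20132 + (-7/9 - 175/88))*11572 = (-20132 - 2191/792)*11572 = -15946735/792*11572 = -4193991305/18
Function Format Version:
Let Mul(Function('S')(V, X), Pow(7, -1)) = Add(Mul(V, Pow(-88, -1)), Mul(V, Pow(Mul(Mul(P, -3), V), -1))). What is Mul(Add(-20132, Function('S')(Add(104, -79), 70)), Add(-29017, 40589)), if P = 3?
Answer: Rational(-4193991305, 18) ≈ -2.3300e+8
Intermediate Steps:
Function('S')(V, X) = Add(Rational(-7, 9), Mul(Rational(-7, 88), V)) (Function('S')(V, X) = Mul(7, Add(Mul(V, Pow(-88, -1)), Mul(V, Pow(Mul(Mul(3, -3), V), -1)))) = Mul(7, Add(Mul(V, Rational(-1, 88)), Mul(V, Pow(Mul(-9, V), -1)))) = Mul(7, Add(Mul(Rational(-1, 88), V), Mul(V, Mul(Rational(-1, 9), Pow(V, -1))))) = Mul(7, Add(Mul(Rational(-1, 88), V), Rational(-1, 9))) = Mul(7, Add(Rational(-1, 9), Mul(Rational(-1, 88), V))) = Add(Rational(-7, 9), Mul(Rational(-7, 88), V)))
Mul(Add(-20132, Function('S')(Add(104, -79), 70)), Add(-29017, 40589)) = Mul(Add(-20132, Add(Rational(-7, 9), Mul(Rational(-7, 88), Add(104, -79)))), Add(-29017, 40589)) = Mul(Add(-20132, Add(Rational(-7, 9), Mul(Rational(-7, 88), 25))), 11572) = Mul(Add(-20132, Add(Rational(-7, 9), Rational(-175, 88))), 11572) = Mul(Add(-20132, Rational(-2191, 792)), 11572) = Mul(Rational(-15946735, 792), 11572) = Rational(-4193991305, 18)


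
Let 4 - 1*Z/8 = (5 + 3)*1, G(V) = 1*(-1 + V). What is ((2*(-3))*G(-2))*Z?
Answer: -576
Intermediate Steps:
G(V) = -1 + V
Z = -32 (Z = 32 - 8*(5 + 3) = 32 - 64 = -32)
((2*(-3))*G(-2))*Z = ((2*(-3))*(-1 - 2))*(-32) = -6*(-3)*(-32) = 18*(-32) = -576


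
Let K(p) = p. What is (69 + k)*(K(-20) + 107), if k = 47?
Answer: 10092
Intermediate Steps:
(69 + k)*(K(-20) + 107) = (69 + 47)*(-20 + 107) = 116*87 = 10092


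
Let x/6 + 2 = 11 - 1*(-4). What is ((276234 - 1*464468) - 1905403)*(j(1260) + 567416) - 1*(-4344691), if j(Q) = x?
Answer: -1188122090987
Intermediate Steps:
x = 78 (x = -12 + 6*(11 - 1*(-4)) = -12 + 6*(11 + 4) = -12 + 6*15 = -12 + 90 = 78)
j(Q) = 78
((276234 - 1*464468) - 1905403)*(j(1260) + 567416) - 1*(-4344691) = ((276234 - 1*464468) - 1905403)*(78 + 567416) - 1*(-4344691) = ((276234 - 464468) - 1905403)*567494 + 4344691 = (-188234 - 1905403)*567494 + 4344691 = -2093637*567494 + 4344691 = -1188126435678 + 4344691 = -1188122090987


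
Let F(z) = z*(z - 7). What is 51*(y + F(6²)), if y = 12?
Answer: 53856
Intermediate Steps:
F(z) = z*(-7 + z)
51*(y + F(6²)) = 51*(12 + 6²*(-7 + 6²)) = 51*(12 + 36*(-7 + 36)) = 51*(12 + 36*29) = 51*(12 + 1044) = 51*1056 = 53856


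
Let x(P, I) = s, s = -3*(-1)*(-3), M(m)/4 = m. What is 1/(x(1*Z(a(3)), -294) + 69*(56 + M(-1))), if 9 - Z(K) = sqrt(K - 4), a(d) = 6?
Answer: 1/3579 ≈ 0.00027941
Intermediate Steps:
M(m) = 4*m
Z(K) = 9 - sqrt(-4 + K) (Z(K) = 9 - sqrt(K - 4) = 9 - sqrt(-4 + K))
s = -9 (s = 3*(-3) = -9)
x(P, I) = -9
1/(x(1*Z(a(3)), -294) + 69*(56 + M(-1))) = 1/(-9 + 69*(56 + 4*(-1))) = 1/(-9 + 69*(56 - 4)) = 1/(-9 + 69*52) = 1/(-9 + 3588) = 1/3579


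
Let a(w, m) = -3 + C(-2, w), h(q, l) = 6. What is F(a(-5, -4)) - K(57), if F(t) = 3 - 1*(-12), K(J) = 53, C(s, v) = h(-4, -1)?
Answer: -38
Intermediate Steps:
C(s, v) = 6
a(w, m) = 3 (a(w, m) = -3 + 6 = 3)
F(t) = 15 (F(t) = 3 + 12 = 15)
F(a(-5, -4)) - K(57) = 15 - 1*53 = 15 - 53 = -38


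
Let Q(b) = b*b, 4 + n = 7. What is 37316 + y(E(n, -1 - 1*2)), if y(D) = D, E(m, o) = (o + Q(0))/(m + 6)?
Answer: 111947/3 ≈ 37316.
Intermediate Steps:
n = 3 (n = -4 + 7 = 3)
Q(b) = b²
E(m, o) = o/(6 + m) (E(m, o) = (o + 0²)/(m + 6) = (o + 0)/(6 + m) = o/(6 + m))
37316 + y(E(n, -1 - 1*2)) = 37316 + (-1 - 1*2)/(6 + 3) = 37316 + (-1 - 2)/9 = 37316 - 3*⅑ = 37316 - ⅓ = 111947/3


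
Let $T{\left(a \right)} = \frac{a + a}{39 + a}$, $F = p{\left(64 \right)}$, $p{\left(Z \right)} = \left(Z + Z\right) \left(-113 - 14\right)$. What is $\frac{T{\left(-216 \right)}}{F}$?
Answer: $- \frac{9}{59944} \approx -0.00015014$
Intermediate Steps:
$p{\left(Z \right)} = - 254 Z$ ($p{\left(Z \right)} = 2 Z \left(-127\right) = - 254 Z$)
$F = -16256$ ($F = \left(-254\right) 64 = -16256$)
$T{\left(a \right)} = \frac{2 a}{39 + a}$
$\frac{T{\left(-216 \right)}}{F} = \frac{2 \left(-216\right) \frac{1}{39 - 216}}{-16256} = 2 \left(-216\right) \frac{1}{-177} \left(- \frac{1}{16256}\right) = 2 \left(-216\right) \left(- \frac{1}{177}\right) \left(- \frac{1}{16256}\right) = \frac{144}{59} \left(- \frac{1}{16256}\right) = - \frac{9}{59944}$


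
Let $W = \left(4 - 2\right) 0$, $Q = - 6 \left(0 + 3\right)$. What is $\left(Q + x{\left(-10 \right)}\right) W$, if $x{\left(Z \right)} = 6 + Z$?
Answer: $0$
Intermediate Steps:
$Q = -18$ ($Q = \left(-6\right) 3 = -18$)
$W = 0$ ($W = 2 \cdot 0 = 0$)
$\left(Q + x{\left(-10 \right)}\right) W = \left(-18 + \left(6 - 10\right)\right) 0 = \left(-18 - 4\right) 0 = \left(-22\right) 0 = 0$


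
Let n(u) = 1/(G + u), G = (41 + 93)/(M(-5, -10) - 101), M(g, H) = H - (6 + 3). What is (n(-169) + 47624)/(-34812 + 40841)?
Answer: 486098108/61538003 ≈ 7.8992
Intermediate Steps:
M(g, H) = -9 + H (M(g, H) = H - 1*9 = H - 9 = -9 + H)
G = -67/60 (G = (41 + 93)/((-9 - 10) - 101) = 134/(-19 - 101) = 134/(-120) = 134*(-1/120) = -67/60 ≈ -1.1167)
n(u) = 1/(-67/60 + u)
(n(-169) + 47624)/(-34812 + 40841) = (60/(-67 + 60*(-169)) + 47624)/(-34812 + 40841) = (60/(-67 - 10140) + 47624)/6029 = (60/(-10207) + 47624)*(1/6029) = (60*(-1/10207) + 47624)*(1/6029) = (-60/10207 + 47624)*(1/6029) = (486098108/10207)*(1/6029) = 486098108/61538003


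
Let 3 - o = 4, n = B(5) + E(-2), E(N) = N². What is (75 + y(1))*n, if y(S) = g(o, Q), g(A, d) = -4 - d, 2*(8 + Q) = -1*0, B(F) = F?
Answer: 711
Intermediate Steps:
n = 9 (n = 5 + (-2)² = 5 + 4 = 9)
o = -1 (o = 3 - 1*4 = 3 - 4 = -1)
Q = -8 (Q = -8 + (-1*0)/2 = -8 + (½)*0 = -8 + 0 = -8)
y(S) = 4 (y(S) = -4 - 1*(-8) = -4 + 8 = 4)
(75 + y(1))*n = (75 + 4)*9 = 79*9 = 711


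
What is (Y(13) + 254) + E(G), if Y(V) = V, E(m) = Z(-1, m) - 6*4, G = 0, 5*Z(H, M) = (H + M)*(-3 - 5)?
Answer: 1223/5 ≈ 244.60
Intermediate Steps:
Z(H, M) = -8*H/5 - 8*M/5 (Z(H, M) = ((H + M)*(-3 - 5))/5 = ((H + M)*(-8))/5 = (-8*H - 8*M)/5 = -8*H/5 - 8*M/5)
E(m) = -112/5 - 8*m/5 (E(m) = (-8/5*(-1) - 8*m/5) - 6*4 = (8/5 - 8*m/5) - 1*24 = (8/5 - 8*m/5) - 24 = -112/5 - 8*m/5)
(Y(13) + 254) + E(G) = (13 + 254) + (-112/5 - 8/5*0) = 267 + (-112/5 + 0) = 267 - 112/5 = 1223/5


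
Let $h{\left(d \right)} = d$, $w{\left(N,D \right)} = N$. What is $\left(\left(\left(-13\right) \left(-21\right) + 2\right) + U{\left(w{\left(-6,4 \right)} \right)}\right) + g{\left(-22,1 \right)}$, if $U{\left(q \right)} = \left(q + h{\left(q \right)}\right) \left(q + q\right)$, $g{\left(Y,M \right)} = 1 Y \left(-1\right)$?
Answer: $441$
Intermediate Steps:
$g{\left(Y,M \right)} = - Y$ ($g{\left(Y,M \right)} = Y \left(-1\right) = - Y$)
$U{\left(q \right)} = 4 q^{2}$ ($U{\left(q \right)} = \left(q + q\right) \left(q + q\right) = 2 q 2 q = 4 q^{2}$)
$\left(\left(\left(-13\right) \left(-21\right) + 2\right) + U{\left(w{\left(-6,4 \right)} \right)}\right) + g{\left(-22,1 \right)} = \left(\left(\left(-13\right) \left(-21\right) + 2\right) + 4 \left(-6\right)^{2}\right) - -22 = \left(\left(273 + 2\right) + 4 \cdot 36\right) + 22 = \left(275 + 144\right) + 22 = 419 + 22 = 441$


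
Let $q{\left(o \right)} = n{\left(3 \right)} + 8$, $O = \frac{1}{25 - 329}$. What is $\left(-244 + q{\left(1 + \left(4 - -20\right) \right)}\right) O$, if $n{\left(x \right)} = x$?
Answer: $\frac{233}{304} \approx 0.76645$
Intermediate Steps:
$O = - \frac{1}{304}$ ($O = \frac{1}{-304} = - \frac{1}{304} \approx -0.0032895$)
$q{\left(o \right)} = 11$ ($q{\left(o \right)} = 3 + 8 = 11$)
$\left(-244 + q{\left(1 + \left(4 - -20\right) \right)}\right) O = \left(-244 + 11\right) \left(- \frac{1}{304}\right) = \left(-233\right) \left(- \frac{1}{304}\right) = \frac{233}{304}$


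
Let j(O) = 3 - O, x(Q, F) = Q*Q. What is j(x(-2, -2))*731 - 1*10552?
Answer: -11283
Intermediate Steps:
x(Q, F) = Q²
j(x(-2, -2))*731 - 1*10552 = (3 - 1*(-2)²)*731 - 1*10552 = (3 - 1*4)*731 - 10552 = (3 - 4)*731 - 10552 = -1*731 - 10552 = -731 - 10552 = -11283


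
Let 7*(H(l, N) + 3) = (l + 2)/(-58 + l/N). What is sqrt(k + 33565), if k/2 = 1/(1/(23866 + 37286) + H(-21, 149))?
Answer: 7*sqrt(1676697138764343123133)/1564539049 ≈ 183.21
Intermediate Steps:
H(l, N) = -3 + (2 + l)/(7*(-58 + l/N)) (H(l, N) = -3 + ((l + 2)/(-58 + l/N))/7 = -3 + ((2 + l)/(-58 + l/N))/7 = -3 + (2 + l)/(7*(-58 + l/N)))
k = -1059519552/1564539049 (k = 2/(1/(23866 + 37286) + (-1220*149 + 21*(-21) - 1*149*(-21))/(7*(-1*(-21) + 58*149))) = 2/(1/61152 + (-181780 - 441 + 3129)/(7*(21 + 8642))) = 2/(1/61152 + (1/7)*(-179092)/8663) = 2/(1/61152 + (1/7)*(1/8663)*(-179092)) = 2/(1/61152 - 179092/60641) = 2/(-1564539049/529759776) = 2*(-529759776/1564539049) = -1059519552/1564539049 ≈ -0.67721)
sqrt(k + 33565) = sqrt(-1059519552/1564539049 + 33565) = sqrt(52512693660133/1564539049) = 7*sqrt(1676697138764343123133)/1564539049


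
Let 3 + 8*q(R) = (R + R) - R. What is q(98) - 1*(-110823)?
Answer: 886679/8 ≈ 1.1083e+5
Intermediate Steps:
q(R) = -3/8 + R/8 (q(R) = -3/8 + ((R + R) - R)/8 = -3/8 + (2*R - R)/8 = -3/8 + R/8)
q(98) - 1*(-110823) = (-3/8 + (⅛)*98) - 1*(-110823) = (-3/8 + 49/4) + 110823 = 95/8 + 110823 = 886679/8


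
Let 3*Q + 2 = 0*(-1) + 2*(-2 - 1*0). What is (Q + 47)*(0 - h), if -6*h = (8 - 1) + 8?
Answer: 225/2 ≈ 112.50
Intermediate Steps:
h = -5/2 (h = -((8 - 1) + 8)/6 = -(7 + 8)/6 = -1/6*15 = -5/2 ≈ -2.5000)
Q = -2 (Q = -2/3 + (0*(-1) + 2*(-2 - 1*0))/3 = -2/3 + (0 + 2*(-2 + 0))/3 = -2/3 + (0 + 2*(-2))/3 = -2/3 + (0 - 4)/3 = -2/3 + (1/3)*(-4) = -2/3 - 4/3 = -2)
(Q + 47)*(0 - h) = (-2 + 47)*(0 - 1*(-5/2)) = 45*(0 + 5/2) = 45*(5/2) = 225/2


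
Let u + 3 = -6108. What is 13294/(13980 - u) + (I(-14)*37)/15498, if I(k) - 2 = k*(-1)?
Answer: 36320714/51895053 ≈ 0.69989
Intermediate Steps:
u = -6111 (u = -3 - 6108 = -6111)
I(k) = 2 - k (I(k) = 2 + k*(-1) = 2 - k)
13294/(13980 - u) + (I(-14)*37)/15498 = 13294/(13980 - 1*(-6111)) + ((2 - 1*(-14))*37)/15498 = 13294/(13980 + 6111) + ((2 + 14)*37)*(1/15498) = 13294/20091 + (16*37)*(1/15498) = 13294*(1/20091) + 592*(1/15498) = 13294/20091 + 296/7749 = 36320714/51895053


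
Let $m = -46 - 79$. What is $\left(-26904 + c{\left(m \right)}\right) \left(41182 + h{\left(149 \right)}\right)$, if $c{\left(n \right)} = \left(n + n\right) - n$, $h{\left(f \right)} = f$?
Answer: $-1117135599$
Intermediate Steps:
$m = -125$ ($m = -46 - 79 = -125$)
$c{\left(n \right)} = n$ ($c{\left(n \right)} = 2 n - n = n$)
$\left(-26904 + c{\left(m \right)}\right) \left(41182 + h{\left(149 \right)}\right) = \left(-26904 - 125\right) \left(41182 + 149\right) = \left(-27029\right) 41331 = -1117135599$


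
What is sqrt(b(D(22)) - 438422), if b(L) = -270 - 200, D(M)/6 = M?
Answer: 2*I*sqrt(109723) ≈ 662.49*I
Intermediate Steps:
D(M) = 6*M
b(L) = -470
sqrt(b(D(22)) - 438422) = sqrt(-470 - 438422) = sqrt(-438892) = 2*I*sqrt(109723)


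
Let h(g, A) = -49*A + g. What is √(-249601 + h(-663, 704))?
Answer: 6*I*√7910 ≈ 533.63*I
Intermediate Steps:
h(g, A) = g - 49*A
√(-249601 + h(-663, 704)) = √(-249601 + (-663 - 49*704)) = √(-249601 + (-663 - 34496)) = √(-249601 - 35159) = √(-284760) = 6*I*√7910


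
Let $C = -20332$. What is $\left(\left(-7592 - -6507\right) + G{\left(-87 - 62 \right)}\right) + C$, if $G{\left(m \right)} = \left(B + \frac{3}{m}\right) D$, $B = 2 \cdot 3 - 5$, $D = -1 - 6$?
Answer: $- \frac{3192155}{149} \approx -21424.0$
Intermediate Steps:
$D = -7$ ($D = -1 - 6 = -7$)
$B = 1$ ($B = 6 - 5 = 1$)
$G{\left(m \right)} = -7 - \frac{21}{m}$ ($G{\left(m \right)} = \left(1 + \frac{3}{m}\right) \left(-7\right) = -7 - \frac{21}{m}$)
$\left(\left(-7592 - -6507\right) + G{\left(-87 - 62 \right)}\right) + C = \left(\left(-7592 - -6507\right) - \left(7 + \frac{21}{-87 - 62}\right)\right) - 20332 = \left(\left(-7592 + 6507\right) - \left(7 + \frac{21}{-87 - 62}\right)\right) - 20332 = \left(-1085 - \left(7 + \frac{21}{-149}\right)\right) - 20332 = \left(-1085 - \frac{1022}{149}\right) - 20332 = - \frac{162687}{149} - 20332 = - \frac{3192155}{149}$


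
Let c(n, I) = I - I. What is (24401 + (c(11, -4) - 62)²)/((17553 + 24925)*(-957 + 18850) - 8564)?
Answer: 5649/152010058 ≈ 3.7162e-5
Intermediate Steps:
c(n, I) = 0
(24401 + (c(11, -4) - 62)²)/((17553 + 24925)*(-957 + 18850) - 8564) = (24401 + (0 - 62)²)/((17553 + 24925)*(-957 + 18850) - 8564) = (24401 + (-62)²)/(42478*17893 - 8564) = (24401 + 3844)/(760058854 - 8564) = 28245/760050290 = 28245*(1/760050290) = 5649/152010058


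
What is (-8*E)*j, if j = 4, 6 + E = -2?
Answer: 256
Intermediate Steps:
E = -8 (E = -6 - 2 = -8)
(-8*E)*j = -8*(-8)*4 = 64*4 = 256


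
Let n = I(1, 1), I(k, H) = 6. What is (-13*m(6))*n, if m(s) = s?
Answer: -468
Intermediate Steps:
n = 6
(-13*m(6))*n = -13*6*6 = -78*6 = -468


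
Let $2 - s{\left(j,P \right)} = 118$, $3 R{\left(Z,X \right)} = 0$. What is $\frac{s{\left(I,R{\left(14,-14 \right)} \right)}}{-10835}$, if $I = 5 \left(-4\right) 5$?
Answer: $\frac{116}{10835} \approx 0.010706$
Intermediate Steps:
$R{\left(Z,X \right)} = 0$ ($R{\left(Z,X \right)} = \frac{1}{3} \cdot 0 = 0$)
$I = -100$ ($I = \left(-20\right) 5 = -100$)
$s{\left(j,P \right)} = -116$ ($s{\left(j,P \right)} = 2 - 118 = -116$)
$\frac{s{\left(I,R{\left(14,-14 \right)} \right)}}{-10835} = - \frac{116}{-10835} = \left(-116\right) \left(- \frac{1}{10835}\right) = \frac{116}{10835}$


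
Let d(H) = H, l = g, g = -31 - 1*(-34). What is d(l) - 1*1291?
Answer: -1288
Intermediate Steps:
g = 3 (g = -31 + 34 = 3)
l = 3
d(l) - 1*1291 = 3 - 1*1291 = 3 - 1291 = -1288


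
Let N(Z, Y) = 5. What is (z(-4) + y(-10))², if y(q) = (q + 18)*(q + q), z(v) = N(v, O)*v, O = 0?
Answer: 32400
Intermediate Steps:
z(v) = 5*v
y(q) = 2*q*(18 + q) (y(q) = (18 + q)*(2*q) = 2*q*(18 + q))
(z(-4) + y(-10))² = (5*(-4) + 2*(-10)*(18 - 10))² = (-20 + 2*(-10)*8)² = (-20 - 160)² = (-180)² = 32400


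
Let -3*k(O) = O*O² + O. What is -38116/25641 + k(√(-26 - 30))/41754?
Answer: -38116/25641 + 55*I*√14/62631 ≈ -1.4865 + 0.0032858*I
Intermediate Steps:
k(O) = -O/3 - O³/3 (k(O) = -(O*O² + O)/3 = -(O³ + O)/3 = -(O + O³)/3 = -O/3 - O³/3)
-38116/25641 + k(√(-26 - 30))/41754 = -38116/25641 - √(-26 - 30)*(1 + (√(-26 - 30))²)/3/41754 = -38116*1/25641 - √(-56)*(1 + (√(-56))²)/3*(1/41754) = -38116/25641 - 2*I*√14*(1 + (2*I*√14)²)/3*(1/41754) = -38116/25641 - 2*I*√14*(1 - 56)/3*(1/41754) = -38116/25641 - ⅓*2*I*√14*(-55)*(1/41754) = -38116/25641 + (110*I*√14/3)*(1/41754) = -38116/25641 + 55*I*√14/62631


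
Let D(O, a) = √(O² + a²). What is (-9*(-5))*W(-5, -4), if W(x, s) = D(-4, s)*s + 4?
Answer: 180 - 720*√2 ≈ -838.23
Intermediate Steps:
W(x, s) = 4 + s*√(16 + s²) (W(x, s) = √((-4)² + s²)*s + 4 = √(16 + s²)*s + 4 = s*√(16 + s²) + 4 = 4 + s*√(16 + s²))
(-9*(-5))*W(-5, -4) = (-9*(-5))*(4 - 4*√(16 + (-4)²)) = 45*(4 - 4*√(16 + 16)) = 45*(4 - 16*√2) = 180 - 720*√2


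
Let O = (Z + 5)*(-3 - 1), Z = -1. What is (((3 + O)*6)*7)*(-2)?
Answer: 1092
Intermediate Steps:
O = -16 (O = (-1 + 5)*(-3 - 1) = 4*(-4) = -16)
(((3 + O)*6)*7)*(-2) = (((3 - 16)*6)*7)*(-2) = (-13*6*7)*(-2) = -78*7*(-2) = -546*(-2) = 1092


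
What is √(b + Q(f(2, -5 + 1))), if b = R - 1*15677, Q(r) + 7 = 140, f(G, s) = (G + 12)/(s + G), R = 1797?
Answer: I*√13747 ≈ 117.25*I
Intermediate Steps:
f(G, s) = (12 + G)/(G + s)
Q(r) = 133 (Q(r) = -7 + 140 = 133)
b = -13880 (b = 1797 - 1*15677 = 1797 - 15677 = -13880)
√(b + Q(f(2, -5 + 1))) = √(-13880 + 133) = √(-13747) = I*√13747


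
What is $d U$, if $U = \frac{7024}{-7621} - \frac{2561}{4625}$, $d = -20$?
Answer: $\frac{208013524}{7049425} \approx 29.508$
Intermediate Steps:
$U = - \frac{52003381}{35247125}$ ($U = 7024 \left(- \frac{1}{7621}\right) - \frac{2561}{4625} = - \frac{7024}{7621} - \frac{2561}{4625} = - \frac{52003381}{35247125} \approx -1.4754$)
$d U = \left(-20\right) \left(- \frac{52003381}{35247125}\right) = \frac{208013524}{7049425}$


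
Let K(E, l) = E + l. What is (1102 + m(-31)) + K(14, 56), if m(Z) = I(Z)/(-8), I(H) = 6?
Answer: 4685/4 ≈ 1171.3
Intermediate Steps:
m(Z) = -3/4 (m(Z) = 6/(-8) = 6*(-1/8) = -3/4)
(1102 + m(-31)) + K(14, 56) = (1102 - 3/4) + (14 + 56) = 4405/4 + 70 = 4685/4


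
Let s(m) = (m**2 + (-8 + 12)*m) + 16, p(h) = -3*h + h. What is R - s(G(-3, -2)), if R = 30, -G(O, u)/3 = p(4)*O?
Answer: -4882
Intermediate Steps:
p(h) = -2*h
G(O, u) = 24*O (G(O, u) = -3*(-2*4)*O = -(-24)*O = 24*O)
s(m) = 16 + m**2 + 4*m (s(m) = (m**2 + 4*m) + 16 = 16 + m**2 + 4*m)
R - s(G(-3, -2)) = 30 - (16 + (24*(-3))**2 + 4*(24*(-3))) = 30 - (16 + (-72)**2 + 4*(-72)) = 30 - (16 + 5184 - 288) = 30 - 1*4912 = 30 - 4912 = -4882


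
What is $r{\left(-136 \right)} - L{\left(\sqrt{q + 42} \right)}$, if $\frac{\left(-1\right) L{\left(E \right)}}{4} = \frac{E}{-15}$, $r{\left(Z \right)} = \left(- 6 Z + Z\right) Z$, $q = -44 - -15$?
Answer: $-92480 - \frac{4 \sqrt{13}}{15} \approx -92481.0$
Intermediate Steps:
$q = -29$ ($q = -44 + 15 = -29$)
$r{\left(Z \right)} = - 5 Z^{2}$ ($r{\left(Z \right)} = - 5 Z Z = - 5 Z^{2}$)
$L{\left(E \right)} = \frac{4 E}{15}$ ($L{\left(E \right)} = - 4 \frac{E}{-15} = - 4 E \left(- \frac{1}{15}\right) = - 4 \left(- \frac{E}{15}\right) = \frac{4 E}{15}$)
$r{\left(-136 \right)} - L{\left(\sqrt{q + 42} \right)} = - 5 \left(-136\right)^{2} - \frac{4 \sqrt{-29 + 42}}{15} = \left(-5\right) 18496 - \frac{4 \sqrt{13}}{15} = -92480 - \frac{4 \sqrt{13}}{15}$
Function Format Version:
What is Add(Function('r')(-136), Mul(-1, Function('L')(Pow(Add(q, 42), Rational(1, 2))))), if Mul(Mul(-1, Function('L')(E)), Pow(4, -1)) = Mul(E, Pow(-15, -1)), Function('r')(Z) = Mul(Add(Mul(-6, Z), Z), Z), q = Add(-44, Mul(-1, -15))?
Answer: Add(-92480, Mul(Rational(-4, 15), Pow(13, Rational(1, 2)))) ≈ -92481.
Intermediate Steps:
q = -29 (q = Add(-44, 15) = -29)
Function('r')(Z) = Mul(-5, Pow(Z, 2)) (Function('r')(Z) = Mul(Mul(-5, Z), Z) = Mul(-5, Pow(Z, 2)))
Function('L')(E) = Mul(Rational(4, 15), E) (Function('L')(E) = Mul(-4, Mul(E, Pow(-15, -1))) = Mul(-4, Mul(E, Rational(-1, 15))) = Mul(-4, Mul(Rational(-1, 15), E)) = Mul(Rational(4, 15), E))
Add(Function('r')(-136), Mul(-1, Function('L')(Pow(Add(q, 42), Rational(1, 2))))) = Add(Mul(-5, Pow(-136, 2)), Mul(-1, Mul(Rational(4, 15), Pow(Add(-29, 42), Rational(1, 2))))) = Add(Mul(-5, 18496), Mul(-1, Mul(Rational(4, 15), Pow(13, Rational(1, 2))))) = Add(-92480, Mul(Rational(-4, 15), Pow(13, Rational(1, 2))))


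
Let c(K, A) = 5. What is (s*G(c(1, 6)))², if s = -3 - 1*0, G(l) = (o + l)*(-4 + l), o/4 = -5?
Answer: 2025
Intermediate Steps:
o = -20 (o = 4*(-5) = -20)
G(l) = (-20 + l)*(-4 + l)
s = -3 (s = -3 + 0 = -3)
(s*G(c(1, 6)))² = (-3*(80 + 5² - 24*5))² = (-3*(80 + 25 - 120))² = (-3*(-15))² = 45² = 2025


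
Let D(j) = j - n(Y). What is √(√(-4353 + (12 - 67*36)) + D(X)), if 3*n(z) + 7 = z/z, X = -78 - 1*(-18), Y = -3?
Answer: √(-58 + I*√6753) ≈ 4.6143 + 8.9046*I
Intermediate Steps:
X = -60 (X = -78 + 18 = -60)
n(z) = -2 (n(z) = -7/3 + (z/z)/3 = -7/3 + (⅓)*1 = -7/3 + ⅓ = -2)
D(j) = 2 + j (D(j) = j - 1*(-2) = j + 2 = 2 + j)
√(√(-4353 + (12 - 67*36)) + D(X)) = √(√(-4353 + (12 - 67*36)) + (2 - 60)) = √(√(-4353 + (12 - 2412)) - 58) = √(√(-4353 - 2400) - 58) = √(√(-6753) - 58) = √(I*√6753 - 58) = √(-58 + I*√6753)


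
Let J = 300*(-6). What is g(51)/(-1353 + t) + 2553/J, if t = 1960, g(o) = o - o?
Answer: -851/600 ≈ -1.4183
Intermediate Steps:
g(o) = 0
J = -1800
g(51)/(-1353 + t) + 2553/J = 0/(-1353 + 1960) + 2553/(-1800) = 0/607 + 2553*(-1/1800) = 0*(1/607) - 851/600 = 0 - 851/600 = -851/600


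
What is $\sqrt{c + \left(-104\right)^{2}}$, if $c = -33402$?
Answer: $i \sqrt{22586} \approx 150.29 i$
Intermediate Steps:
$\sqrt{c + \left(-104\right)^{2}} = \sqrt{-33402 + \left(-104\right)^{2}} = \sqrt{-33402 + 10816} = \sqrt{-22586} = i \sqrt{22586}$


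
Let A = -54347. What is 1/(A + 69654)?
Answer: 1/15307 ≈ 6.5330e-5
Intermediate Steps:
1/(A + 69654) = 1/(-54347 + 69654) = 1/15307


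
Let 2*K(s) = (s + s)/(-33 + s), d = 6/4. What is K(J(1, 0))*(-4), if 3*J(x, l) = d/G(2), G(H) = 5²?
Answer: 4/1649 ≈ 0.0024257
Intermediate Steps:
d = 3/2 (d = 6*(¼) = 3/2 ≈ 1.5000)
G(H) = 25
J(x, l) = 1/50 (J(x, l) = ((3/2)/25)/3 = ((3/2)*(1/25))/3 = (⅓)*(3/50) = 1/50)
K(s) = s/(-33 + s) (K(s) = ((s + s)/(-33 + s))/2 = ((2*s)/(-33 + s))/2 = (2*s/(-33 + s))/2 = s/(-33 + s))
K(J(1, 0))*(-4) = (1/(50*(-33 + 1/50)))*(-4) = (1/(50*(-1649/50)))*(-4) = ((1/50)*(-50/1649))*(-4) = -1/1649*(-4) = 4/1649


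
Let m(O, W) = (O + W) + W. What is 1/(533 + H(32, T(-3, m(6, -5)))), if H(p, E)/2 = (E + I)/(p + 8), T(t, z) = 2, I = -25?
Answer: 20/10637 ≈ 0.0018802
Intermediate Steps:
m(O, W) = O + 2*W
H(p, E) = 2*(-25 + E)/(8 + p) (H(p, E) = 2*((E - 25)/(p + 8)) = 2*((-25 + E)/(8 + p)) = 2*(-25 + E)/(8 + p))
1/(533 + H(32, T(-3, m(6, -5)))) = 1/(533 + 2*(-25 + 2)/(8 + 32)) = 1/(533 + 2*(-23)/40) = 1/(533 + 2*(1/40)*(-23)) = 1/(533 - 23/20) = 1/(10637/20) = 20/10637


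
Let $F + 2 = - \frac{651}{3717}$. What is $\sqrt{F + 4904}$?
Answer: $\frac{\sqrt{153569271}}{177} \approx 70.013$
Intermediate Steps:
$F = - \frac{385}{177}$ ($F = -2 - \frac{651}{3717} = -2 - \frac{31}{177} = - \frac{385}{177} \approx -2.1751$)
$\sqrt{F + 4904} = \sqrt{- \frac{385}{177} + 4904} = \sqrt{\frac{867623}{177}} = \frac{\sqrt{153569271}}{177}$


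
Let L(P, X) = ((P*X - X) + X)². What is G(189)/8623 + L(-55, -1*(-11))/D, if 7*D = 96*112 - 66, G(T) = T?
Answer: 22095654679/92145378 ≈ 239.79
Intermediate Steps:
L(P, X) = P²*X² (L(P, X) = ((-X + P*X) + X)² = (P*X)² = P²*X²)
D = 10686/7 (D = (96*112 - 66)/7 = (10752 - 66)/7 = (⅐)*10686 = 10686/7 ≈ 1526.6)
G(189)/8623 + L(-55, -1*(-11))/D = 189/8623 + ((-55)²*(-1*(-11))²)/(10686/7) = 189*(1/8623) + (3025*11²)*(7/10686) = 189/8623 + (3025*121)*(7/10686) = 189/8623 + 366025*(7/10686) = 189/8623 + 2562175/10686 = 22095654679/92145378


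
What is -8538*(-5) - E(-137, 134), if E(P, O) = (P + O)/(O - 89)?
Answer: 640351/15 ≈ 42690.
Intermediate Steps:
E(P, O) = (O + P)/(-89 + O)
-8538*(-5) - E(-137, 134) = -8538*(-5) - (134 - 137)/(-89 + 134) = 42690 - (-3)/45 = 42690 - 1*(-1/15) = 42690 + 1/15 = 640351/15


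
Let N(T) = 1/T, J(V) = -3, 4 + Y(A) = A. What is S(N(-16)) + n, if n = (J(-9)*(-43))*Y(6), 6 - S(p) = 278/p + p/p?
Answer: 4711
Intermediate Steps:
Y(A) = -4 + A
S(p) = 5 - 278/p (S(p) = 6 - (278/p + p/p) = 6 - (278/p + 1) = 6 - (1 + 278/p) = 6 + (-1 - 278/p) = 5 - 278/p)
n = 258 (n = (-3*(-43))*(-4 + 6) = 129*2 = 258)
S(N(-16)) + n = (5 - 278/(1/(-16))) + 258 = (5 - 278/(-1/16)) + 258 = (5 - 278*(-16)) + 258 = (5 + 4448) + 258 = 4453 + 258 = 4711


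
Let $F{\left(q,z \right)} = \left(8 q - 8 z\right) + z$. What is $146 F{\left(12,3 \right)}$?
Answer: $10950$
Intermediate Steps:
$F{\left(q,z \right)} = - 7 z + 8 q$ ($F{\left(q,z \right)} = \left(- 8 z + 8 q\right) + z = - 7 z + 8 q$)
$146 F{\left(12,3 \right)} = 146 \left(\left(-7\right) 3 + 8 \cdot 12\right) = 146 \left(-21 + 96\right) = 146 \cdot 75 = 10950$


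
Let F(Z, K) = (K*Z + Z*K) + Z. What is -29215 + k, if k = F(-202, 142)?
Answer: -86785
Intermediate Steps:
F(Z, K) = Z + 2*K*Z (F(Z, K) = (K*Z + K*Z) + Z = 2*K*Z + Z = Z + 2*K*Z)
k = -57570 (k = -202*(1 + 2*142) = -202*(1 + 284) = -202*285 = -57570)
-29215 + k = -29215 - 57570 = -86785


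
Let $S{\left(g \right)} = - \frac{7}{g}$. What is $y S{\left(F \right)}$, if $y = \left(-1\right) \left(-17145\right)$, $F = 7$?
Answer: $-17145$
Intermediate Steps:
$y = 17145$
$y S{\left(F \right)} = 17145 \left(- \frac{7}{7}\right) = 17145 \left(\left(-7\right) \frac{1}{7}\right) = 17145 \left(-1\right) = -17145$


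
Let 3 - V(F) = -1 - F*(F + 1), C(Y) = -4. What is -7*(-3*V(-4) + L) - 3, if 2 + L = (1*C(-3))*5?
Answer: 487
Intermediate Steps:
V(F) = 4 + F*(1 + F) (V(F) = 3 - (-1 - F*(F + 1)) = 3 - (-1 - F*(1 + F)) = 3 + (1 + F*(1 + F)) = 4 + F*(1 + F))
L = -22 (L = -2 + (1*(-4))*5 = -2 - 4*5 = -2 - 20 = -22)
-7*(-3*V(-4) + L) - 3 = -7*(-3*(4 - 4 + (-4)²) - 22) - 3 = -7*(-3*(4 - 4 + 16) - 22) - 3 = -7*(-3*16 - 22) - 3 = -7*(-48 - 22) - 3 = -7*(-70) - 3 = 490 - 3 = 487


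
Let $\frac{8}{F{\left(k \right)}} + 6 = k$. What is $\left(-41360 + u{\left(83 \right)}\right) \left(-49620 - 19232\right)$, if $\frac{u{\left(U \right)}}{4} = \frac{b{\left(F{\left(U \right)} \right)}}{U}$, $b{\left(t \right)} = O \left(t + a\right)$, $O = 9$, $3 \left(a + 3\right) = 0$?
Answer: $\frac{2600046154768}{913} \approx 2.8478 \cdot 10^{9}$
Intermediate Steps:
$a = -3$ ($a = -3 + \frac{1}{3} \cdot 0 = -3 + 0 = -3$)
$F{\left(k \right)} = \frac{8}{-6 + k}$
$b{\left(t \right)} = -27 + 9 t$ ($b{\left(t \right)} = 9 \left(t - 3\right) = 9 \left(-3 + t\right) = -27 + 9 t$)
$u{\left(U \right)} = \frac{4 \left(-27 + \frac{72}{-6 + U}\right)}{U}$ ($u{\left(U \right)} = 4 \frac{-27 + 9 \frac{8}{-6 + U}}{U} = 4 \frac{-27 + \frac{72}{-6 + U}}{U} = \frac{4 \left(-27 + \frac{72}{-6 + U}\right)}{U}$)
$\left(-41360 + u{\left(83 \right)}\right) \left(-49620 - 19232\right) = \left(-41360 + \frac{36 \left(26 - 249\right)}{83 \left(-6 + 83\right)}\right) \left(-49620 - 19232\right) = \left(-41360 + 36 \cdot \frac{1}{83} \cdot \frac{1}{77} \left(26 - 249\right)\right) \left(-68852\right) = \left(-41360 + 36 \cdot \frac{1}{83} \cdot \frac{1}{77} \left(-223\right)\right) \left(-68852\right) = \left(-41360 - \frac{8028}{6391}\right) \left(-68852\right) = \left(- \frac{264339788}{6391}\right) \left(-68852\right) = \frac{2600046154768}{913}$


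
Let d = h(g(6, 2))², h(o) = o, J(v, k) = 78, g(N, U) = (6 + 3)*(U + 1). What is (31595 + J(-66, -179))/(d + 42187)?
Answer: 31673/42916 ≈ 0.73802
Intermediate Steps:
g(N, U) = 9 + 9*U (g(N, U) = 9*(1 + U) = 9 + 9*U)
d = 729 (d = (9 + 9*2)² = (9 + 18)² = 27² = 729)
(31595 + J(-66, -179))/(d + 42187) = (31595 + 78)/(729 + 42187) = 31673/42916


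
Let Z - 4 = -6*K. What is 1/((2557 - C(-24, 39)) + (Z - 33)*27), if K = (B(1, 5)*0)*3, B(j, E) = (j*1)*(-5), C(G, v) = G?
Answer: 1/1798 ≈ 0.00055617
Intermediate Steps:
B(j, E) = -5*j (B(j, E) = j*(-5) = -5*j)
K = 0 (K = (-5*1*0)*3 = -5*0*3 = 0*3 = 0)
Z = 4 (Z = 4 - 6*0 = 4 + 0 = 4)
1/((2557 - C(-24, 39)) + (Z - 33)*27) = 1/((2557 - 1*(-24)) + (4 - 33)*27) = 1/((2557 + 24) - 29*27) = 1/(2581 - 783) = 1/1798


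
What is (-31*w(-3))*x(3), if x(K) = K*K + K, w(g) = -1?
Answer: 372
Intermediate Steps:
x(K) = K + K**2 (x(K) = K**2 + K = K + K**2)
(-31*w(-3))*x(3) = (-31*(-1))*(3*(1 + 3)) = 31*(3*4) = 31*12 = 372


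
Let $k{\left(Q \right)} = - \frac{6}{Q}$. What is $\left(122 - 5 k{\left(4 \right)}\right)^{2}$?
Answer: $\frac{67081}{4} \approx 16770.0$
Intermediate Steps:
$\left(122 - 5 k{\left(4 \right)}\right)^{2} = \left(122 - 5 \left(- \frac{6}{4}\right)\right)^{2} = \left(122 - 5 \left(\left(-6\right) \frac{1}{4}\right)\right)^{2} = \left(122 - - \frac{15}{2}\right)^{2} = \left(122 + \frac{15}{2}\right)^{2} = \left(\frac{259}{2}\right)^{2} = \frac{67081}{4}$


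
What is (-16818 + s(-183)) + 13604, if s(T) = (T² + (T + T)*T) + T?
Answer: 97070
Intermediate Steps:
s(T) = T + 3*T² (s(T) = (T² + (2*T)*T) + T = (T² + 2*T²) + T = 3*T² + T = T + 3*T²)
(-16818 + s(-183)) + 13604 = (-16818 - 183*(1 + 3*(-183))) + 13604 = (-16818 - 183*(1 - 549)) + 13604 = (-16818 - 183*(-548)) + 13604 = (-16818 + 100284) + 13604 = 83466 + 13604 = 97070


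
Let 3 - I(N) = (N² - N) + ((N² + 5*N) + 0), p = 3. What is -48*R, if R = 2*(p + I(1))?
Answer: 0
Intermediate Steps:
I(N) = 3 - 4*N - 2*N² (I(N) = 3 - ((N² - N) + ((N² + 5*N) + 0)) = 3 - ((N² - N) + (N² + 5*N)) = 3 - (2*N² + 4*N) = 3 + (-4*N - 2*N²) = 3 - 4*N - 2*N²)
R = 0 (R = 2*(3 + (3 - 4*1 - 2*1²)) = 2*(3 + (3 - 4 - 2*1)) = 2*(3 + (3 - 4 - 2)) = 2*(3 - 3) = 2*0 = 0)
-48*R = -48*0 = 0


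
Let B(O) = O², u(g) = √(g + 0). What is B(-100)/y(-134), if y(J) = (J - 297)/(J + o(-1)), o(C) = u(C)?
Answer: 1340000/431 - 10000*I/431 ≈ 3109.0 - 23.202*I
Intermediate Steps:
u(g) = √g
o(C) = √C
y(J) = (-297 + J)/(I + J) (y(J) = (J - 297)/(J + √(-1)) = (-297 + J)/(J + I) = (-297 + J)/(I + J))
B(-100)/y(-134) = (-100)²/(((-297 - 134)/(I - 134))) = 10000/((-431/(-134 + I))) = 10000/((((-134 - I)/17957)*(-431))) = 10000/((-431*(-134 - I)/17957)) = 10000*(134/431 - I/431) = 1340000/431 - 10000*I/431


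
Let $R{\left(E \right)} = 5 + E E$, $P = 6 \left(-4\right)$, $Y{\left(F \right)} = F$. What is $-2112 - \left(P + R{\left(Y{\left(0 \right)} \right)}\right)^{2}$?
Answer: $-2473$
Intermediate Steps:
$P = -24$
$R{\left(E \right)} = 5 + E^{2}$
$-2112 - \left(P + R{\left(Y{\left(0 \right)} \right)}\right)^{2} = -2112 - \left(-24 + \left(5 + 0^{2}\right)\right)^{2} = -2112 - \left(-24 + \left(5 + 0\right)\right)^{2} = -2112 - \left(-24 + 5\right)^{2} = -2112 - \left(-19\right)^{2} = -2112 - 361 = -2473$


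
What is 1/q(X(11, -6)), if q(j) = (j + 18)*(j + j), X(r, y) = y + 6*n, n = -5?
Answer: 1/1296 ≈ 0.00077160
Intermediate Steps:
X(r, y) = -30 + y (X(r, y) = y + 6*(-5) = y - 30 = -30 + y)
q(j) = 2*j*(18 + j) (q(j) = (18 + j)*(2*j) = 2*j*(18 + j))
1/q(X(11, -6)) = 1/(2*(-30 - 6)*(18 + (-30 - 6))) = 1/(2*(-36)*(18 - 36)) = 1/(2*(-36)*(-18)) = 1/1296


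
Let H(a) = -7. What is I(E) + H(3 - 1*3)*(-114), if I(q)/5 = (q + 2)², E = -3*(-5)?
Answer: 2243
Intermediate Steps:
E = 15
I(q) = 5*(2 + q)² (I(q) = 5*(q + 2)² = 5*(2 + q)²)
I(E) + H(3 - 1*3)*(-114) = 5*(2 + 15)² - 7*(-114) = 5*17² + 798 = 5*289 + 798 = 1445 + 798 = 2243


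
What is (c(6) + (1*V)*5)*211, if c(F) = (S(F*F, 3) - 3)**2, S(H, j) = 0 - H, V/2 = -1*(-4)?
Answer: 329371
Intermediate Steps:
V = 8 (V = 2*(-1*(-4)) = 2*4 = 8)
S(H, j) = -H
c(F) = (-3 - F**2)**2 (c(F) = (-F*F - 3)**2 = (-F**2 - 3)**2 = (-3 - F**2)**2)
(c(6) + (1*V)*5)*211 = ((3 + 6**2)**2 + (1*8)*5)*211 = ((3 + 36)**2 + 8*5)*211 = (39**2 + 40)*211 = (1521 + 40)*211 = 1561*211 = 329371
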